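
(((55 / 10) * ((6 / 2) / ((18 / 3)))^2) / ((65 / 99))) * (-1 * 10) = -1089 / 52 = -20.94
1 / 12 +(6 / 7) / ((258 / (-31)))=-71 / 3612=-0.02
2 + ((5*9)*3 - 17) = 120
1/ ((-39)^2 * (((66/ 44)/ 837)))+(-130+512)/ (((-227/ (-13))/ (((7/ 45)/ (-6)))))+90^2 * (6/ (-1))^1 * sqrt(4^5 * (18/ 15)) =-311040 * sqrt(30) - 1037399/ 5179005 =-1703636.44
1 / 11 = 0.09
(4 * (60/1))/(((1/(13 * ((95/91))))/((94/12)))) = 178600/7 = 25514.29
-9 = -9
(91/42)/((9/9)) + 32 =205/6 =34.17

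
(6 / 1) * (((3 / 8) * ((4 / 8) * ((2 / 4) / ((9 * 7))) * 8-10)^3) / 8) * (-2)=557.16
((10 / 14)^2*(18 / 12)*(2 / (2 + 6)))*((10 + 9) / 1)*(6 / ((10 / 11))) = 9405 / 392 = 23.99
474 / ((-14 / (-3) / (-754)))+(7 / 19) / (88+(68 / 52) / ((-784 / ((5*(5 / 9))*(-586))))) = -42378540995466 / 553354081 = -76584.85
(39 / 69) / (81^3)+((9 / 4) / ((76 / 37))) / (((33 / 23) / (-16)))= -31205681362 / 2554636887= -12.22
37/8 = 4.62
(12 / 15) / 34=2 / 85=0.02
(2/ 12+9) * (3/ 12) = 2.29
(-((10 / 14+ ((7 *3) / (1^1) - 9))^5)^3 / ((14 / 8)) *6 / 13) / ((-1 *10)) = 2089446933731991429451594750188 / 2160140487024065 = 967273631637975.03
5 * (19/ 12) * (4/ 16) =95/ 48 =1.98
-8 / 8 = -1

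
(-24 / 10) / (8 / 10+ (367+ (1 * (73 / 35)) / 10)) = -840 / 128803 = -0.01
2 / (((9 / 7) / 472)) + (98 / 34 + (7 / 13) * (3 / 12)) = 5865475 / 7956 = 737.24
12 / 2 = 6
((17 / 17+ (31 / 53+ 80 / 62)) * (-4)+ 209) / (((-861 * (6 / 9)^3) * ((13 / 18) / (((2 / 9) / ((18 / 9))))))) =-2920419 / 24520132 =-0.12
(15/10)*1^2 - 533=-1063/2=-531.50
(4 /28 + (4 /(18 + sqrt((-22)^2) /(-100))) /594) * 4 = 151276 /264033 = 0.57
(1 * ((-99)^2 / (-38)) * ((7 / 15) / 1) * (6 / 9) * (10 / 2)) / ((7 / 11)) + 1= -11960 / 19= -629.47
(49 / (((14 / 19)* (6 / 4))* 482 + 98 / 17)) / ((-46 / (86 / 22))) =-97223 / 12573088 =-0.01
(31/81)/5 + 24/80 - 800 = -129539/162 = -799.62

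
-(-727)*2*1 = 1454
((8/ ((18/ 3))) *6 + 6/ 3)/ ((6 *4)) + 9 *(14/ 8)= 97/ 6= 16.17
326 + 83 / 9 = 3017 / 9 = 335.22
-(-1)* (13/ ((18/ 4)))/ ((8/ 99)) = 143/ 4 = 35.75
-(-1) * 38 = 38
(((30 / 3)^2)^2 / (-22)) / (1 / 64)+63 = -319307 / 11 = -29027.91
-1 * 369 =-369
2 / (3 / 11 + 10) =22 / 113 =0.19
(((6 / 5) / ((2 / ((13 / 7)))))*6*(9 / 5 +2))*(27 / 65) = 9234 / 875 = 10.55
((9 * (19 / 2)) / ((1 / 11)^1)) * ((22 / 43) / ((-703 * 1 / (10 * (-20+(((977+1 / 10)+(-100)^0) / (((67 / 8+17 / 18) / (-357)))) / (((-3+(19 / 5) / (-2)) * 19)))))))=-33789662280 / 12907783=-2617.77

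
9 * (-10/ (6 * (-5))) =3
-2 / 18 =-0.11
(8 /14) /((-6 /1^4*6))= -1 /63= -0.02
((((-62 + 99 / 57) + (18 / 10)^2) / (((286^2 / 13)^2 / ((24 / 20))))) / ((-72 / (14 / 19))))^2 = 8987229601 / 28723132066154664996000000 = 0.00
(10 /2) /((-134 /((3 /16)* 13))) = -195 /2144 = -0.09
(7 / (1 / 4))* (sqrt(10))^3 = 280* sqrt(10) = 885.44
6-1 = 5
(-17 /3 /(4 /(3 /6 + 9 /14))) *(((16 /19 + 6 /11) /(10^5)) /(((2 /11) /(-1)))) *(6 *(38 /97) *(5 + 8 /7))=21199 /11882500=0.00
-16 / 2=-8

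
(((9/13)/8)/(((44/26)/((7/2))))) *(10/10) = 63/352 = 0.18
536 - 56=480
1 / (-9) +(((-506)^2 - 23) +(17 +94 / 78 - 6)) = 29954936 / 117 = 256025.09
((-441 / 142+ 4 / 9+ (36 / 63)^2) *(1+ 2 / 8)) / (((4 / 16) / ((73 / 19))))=-53363365 / 1189818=-44.85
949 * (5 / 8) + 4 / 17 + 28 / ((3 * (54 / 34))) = 6601193 / 11016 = 599.24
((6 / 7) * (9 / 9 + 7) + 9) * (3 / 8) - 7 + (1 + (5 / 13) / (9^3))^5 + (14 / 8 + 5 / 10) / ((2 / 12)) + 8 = 91822874247247045618957 / 4280972422093836624792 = 21.45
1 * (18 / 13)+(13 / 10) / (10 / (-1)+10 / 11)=16141 / 13000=1.24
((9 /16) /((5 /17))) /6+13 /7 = 2437 /1120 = 2.18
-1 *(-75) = 75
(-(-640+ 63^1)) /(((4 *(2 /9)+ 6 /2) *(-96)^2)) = 577 /35840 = 0.02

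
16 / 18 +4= 44 / 9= 4.89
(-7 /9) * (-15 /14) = 0.83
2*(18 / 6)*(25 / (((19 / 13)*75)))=26 / 19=1.37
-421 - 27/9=-424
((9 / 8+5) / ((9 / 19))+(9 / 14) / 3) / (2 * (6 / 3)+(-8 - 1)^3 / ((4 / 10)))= -0.01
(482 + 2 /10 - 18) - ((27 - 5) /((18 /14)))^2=69421 /405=171.41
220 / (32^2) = 0.21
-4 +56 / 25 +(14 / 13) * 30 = 9928 / 325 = 30.55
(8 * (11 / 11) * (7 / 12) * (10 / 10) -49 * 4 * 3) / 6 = -875 / 9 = -97.22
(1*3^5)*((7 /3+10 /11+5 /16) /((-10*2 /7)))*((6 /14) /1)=-456111 /3520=-129.58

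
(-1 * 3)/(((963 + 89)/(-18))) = 27/526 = 0.05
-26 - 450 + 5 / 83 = -39503 / 83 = -475.94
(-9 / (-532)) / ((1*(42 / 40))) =15 / 931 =0.02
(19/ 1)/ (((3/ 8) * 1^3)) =152/ 3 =50.67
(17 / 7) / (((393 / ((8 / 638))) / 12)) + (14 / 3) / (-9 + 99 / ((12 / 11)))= 16648120 / 286965063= 0.06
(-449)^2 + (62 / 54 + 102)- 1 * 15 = 5445607 / 27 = 201689.15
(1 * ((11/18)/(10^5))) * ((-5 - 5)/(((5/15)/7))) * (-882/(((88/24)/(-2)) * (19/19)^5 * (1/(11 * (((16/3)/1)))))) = -22638/625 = -36.22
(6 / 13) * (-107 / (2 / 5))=-1605 / 13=-123.46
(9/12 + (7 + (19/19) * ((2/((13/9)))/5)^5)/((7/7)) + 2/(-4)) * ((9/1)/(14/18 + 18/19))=51796563064983/1369142937500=37.83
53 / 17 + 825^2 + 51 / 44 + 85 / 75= 7636673201 / 11220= 680630.41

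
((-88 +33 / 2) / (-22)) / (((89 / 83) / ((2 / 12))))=1079 / 2136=0.51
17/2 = 8.50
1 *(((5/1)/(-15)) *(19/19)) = -1/3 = -0.33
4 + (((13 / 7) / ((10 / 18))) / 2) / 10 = 2917 / 700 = 4.17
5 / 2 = 2.50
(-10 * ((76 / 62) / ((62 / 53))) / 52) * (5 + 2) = -35245 / 24986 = -1.41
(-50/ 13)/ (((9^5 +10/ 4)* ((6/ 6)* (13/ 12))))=-1200/ 19959407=-0.00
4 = 4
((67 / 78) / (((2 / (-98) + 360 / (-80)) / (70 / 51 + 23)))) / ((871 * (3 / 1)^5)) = -60907 / 2783480193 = -0.00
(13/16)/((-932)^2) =13/13897984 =0.00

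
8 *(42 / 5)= 336 / 5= 67.20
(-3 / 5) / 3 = -1 / 5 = -0.20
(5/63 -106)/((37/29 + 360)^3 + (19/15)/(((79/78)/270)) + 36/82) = -527140114483/234674252520010947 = -0.00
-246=-246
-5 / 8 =-0.62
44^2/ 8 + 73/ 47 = 11447/ 47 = 243.55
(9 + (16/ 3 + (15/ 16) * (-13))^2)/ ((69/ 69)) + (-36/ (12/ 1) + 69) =281041/ 2304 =121.98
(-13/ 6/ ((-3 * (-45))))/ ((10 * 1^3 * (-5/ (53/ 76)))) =689/ 3078000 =0.00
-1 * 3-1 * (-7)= 4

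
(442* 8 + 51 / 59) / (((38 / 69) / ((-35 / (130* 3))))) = -33596675 / 58292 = -576.35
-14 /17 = -0.82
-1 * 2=-2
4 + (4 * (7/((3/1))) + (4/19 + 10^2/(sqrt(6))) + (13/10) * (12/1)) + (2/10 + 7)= 10358/285 + 50 * sqrt(6)/3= 77.17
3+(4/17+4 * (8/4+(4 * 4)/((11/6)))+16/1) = 11621/187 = 62.14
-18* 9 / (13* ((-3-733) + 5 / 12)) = 1944 / 114751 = 0.02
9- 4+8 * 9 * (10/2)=365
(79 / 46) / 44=0.04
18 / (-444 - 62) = -9 / 253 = -0.04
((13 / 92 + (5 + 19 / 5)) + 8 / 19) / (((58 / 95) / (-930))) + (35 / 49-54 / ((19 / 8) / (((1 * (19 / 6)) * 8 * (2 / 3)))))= -273505129 / 18676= -14644.74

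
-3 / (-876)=1 / 292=0.00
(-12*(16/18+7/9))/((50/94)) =-188/5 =-37.60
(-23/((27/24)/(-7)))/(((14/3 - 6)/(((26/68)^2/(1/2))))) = -27209/867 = -31.38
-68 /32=-17 /8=-2.12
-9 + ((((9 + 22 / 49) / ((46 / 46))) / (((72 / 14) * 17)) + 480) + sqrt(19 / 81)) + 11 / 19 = sqrt(19) / 9 + 38393437 / 81396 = 472.17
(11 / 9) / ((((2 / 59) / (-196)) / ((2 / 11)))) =-11564 / 9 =-1284.89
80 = 80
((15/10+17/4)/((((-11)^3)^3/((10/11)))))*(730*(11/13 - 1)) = 83950/337186519813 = 0.00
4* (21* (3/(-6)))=-42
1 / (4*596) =1 / 2384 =0.00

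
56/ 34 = 28/ 17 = 1.65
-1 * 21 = -21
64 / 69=0.93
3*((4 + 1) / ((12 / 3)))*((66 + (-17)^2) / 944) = 5325 / 3776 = 1.41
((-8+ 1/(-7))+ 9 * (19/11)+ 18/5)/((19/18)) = 10.42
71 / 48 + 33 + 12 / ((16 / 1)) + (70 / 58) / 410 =2010767 / 57072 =35.23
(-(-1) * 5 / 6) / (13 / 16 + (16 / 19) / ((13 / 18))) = 9880 / 23457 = 0.42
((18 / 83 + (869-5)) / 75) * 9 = 43038 / 415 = 103.71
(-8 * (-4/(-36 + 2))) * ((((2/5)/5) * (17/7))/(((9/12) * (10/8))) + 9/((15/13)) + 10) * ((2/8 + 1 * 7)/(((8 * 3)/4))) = -2741602/133875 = -20.48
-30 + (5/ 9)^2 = -2405/ 81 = -29.69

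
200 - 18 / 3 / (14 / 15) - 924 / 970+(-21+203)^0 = 193.62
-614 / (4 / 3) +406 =-109 / 2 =-54.50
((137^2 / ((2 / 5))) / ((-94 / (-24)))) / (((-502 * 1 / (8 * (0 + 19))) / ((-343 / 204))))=1223175730 / 200549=6099.14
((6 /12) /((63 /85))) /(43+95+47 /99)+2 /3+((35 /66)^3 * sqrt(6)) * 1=42875 * sqrt(6) /287496+386657 /575778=1.04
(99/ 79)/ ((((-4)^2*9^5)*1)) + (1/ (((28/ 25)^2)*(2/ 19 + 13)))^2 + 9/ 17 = 19890877764003727/ 37310782772696832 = 0.53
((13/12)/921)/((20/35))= 91/44208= 0.00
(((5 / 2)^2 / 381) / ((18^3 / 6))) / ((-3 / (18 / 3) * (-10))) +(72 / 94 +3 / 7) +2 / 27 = 1.27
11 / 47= 0.23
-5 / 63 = -0.08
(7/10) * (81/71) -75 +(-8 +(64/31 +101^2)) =10120.86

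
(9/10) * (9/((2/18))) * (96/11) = 34992/55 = 636.22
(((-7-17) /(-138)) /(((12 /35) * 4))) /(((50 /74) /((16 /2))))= 518 /345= 1.50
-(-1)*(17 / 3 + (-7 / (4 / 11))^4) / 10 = 21092695 / 1536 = 13732.22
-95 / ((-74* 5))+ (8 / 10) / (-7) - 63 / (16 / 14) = -569619 / 10360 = -54.98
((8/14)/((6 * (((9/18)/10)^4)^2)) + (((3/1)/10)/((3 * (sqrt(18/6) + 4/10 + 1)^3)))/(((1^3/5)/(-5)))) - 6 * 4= 899891203728571/369096 - 346875 * sqrt(3)/17576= 2438095214.01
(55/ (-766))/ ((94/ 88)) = -1210/ 18001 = -0.07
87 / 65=1.34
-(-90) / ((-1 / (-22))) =1980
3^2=9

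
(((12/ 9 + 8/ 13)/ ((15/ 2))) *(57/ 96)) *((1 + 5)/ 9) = 361/ 3510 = 0.10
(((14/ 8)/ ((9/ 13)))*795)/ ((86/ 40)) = 120575/ 129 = 934.69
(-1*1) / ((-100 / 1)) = 1 / 100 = 0.01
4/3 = 1.33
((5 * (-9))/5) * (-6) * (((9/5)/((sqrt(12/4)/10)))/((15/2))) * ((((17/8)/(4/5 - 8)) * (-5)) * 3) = 765 * sqrt(3)/4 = 331.25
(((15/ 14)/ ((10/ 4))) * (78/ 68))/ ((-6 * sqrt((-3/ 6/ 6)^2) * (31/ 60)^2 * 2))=-210600/ 114359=-1.84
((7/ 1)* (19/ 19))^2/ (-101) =-0.49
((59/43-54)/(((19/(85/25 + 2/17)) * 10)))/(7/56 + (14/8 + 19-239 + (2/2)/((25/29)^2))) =67663700/15054245433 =0.00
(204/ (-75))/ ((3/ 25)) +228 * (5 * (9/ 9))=3352/ 3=1117.33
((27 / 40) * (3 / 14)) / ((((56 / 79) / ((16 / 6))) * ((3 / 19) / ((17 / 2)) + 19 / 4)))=688959 / 6037780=0.11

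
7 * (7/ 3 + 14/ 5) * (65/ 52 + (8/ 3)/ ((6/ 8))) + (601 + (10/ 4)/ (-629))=262786673/ 339660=773.68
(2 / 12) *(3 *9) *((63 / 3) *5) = 472.50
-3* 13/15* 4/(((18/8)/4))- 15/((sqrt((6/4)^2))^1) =-1282/45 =-28.49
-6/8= -3/4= -0.75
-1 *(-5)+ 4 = 9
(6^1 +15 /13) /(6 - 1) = 93 /65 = 1.43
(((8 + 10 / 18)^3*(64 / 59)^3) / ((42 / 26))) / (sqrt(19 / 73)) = 222258003968*sqrt(1387) / 8534113587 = 969.92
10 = 10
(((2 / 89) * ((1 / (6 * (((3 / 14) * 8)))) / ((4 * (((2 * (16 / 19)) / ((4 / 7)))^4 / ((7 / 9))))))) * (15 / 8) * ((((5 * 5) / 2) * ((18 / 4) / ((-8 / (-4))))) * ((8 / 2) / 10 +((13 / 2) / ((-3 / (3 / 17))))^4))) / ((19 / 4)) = 68969131225 / 2618935983734784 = 0.00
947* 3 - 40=2801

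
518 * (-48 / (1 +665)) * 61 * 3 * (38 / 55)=-259616 / 55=-4720.29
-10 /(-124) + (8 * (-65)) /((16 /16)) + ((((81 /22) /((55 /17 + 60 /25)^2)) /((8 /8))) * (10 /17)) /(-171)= -1545771588465 /2973096478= -519.92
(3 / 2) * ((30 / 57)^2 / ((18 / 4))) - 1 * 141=-152603 / 1083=-140.91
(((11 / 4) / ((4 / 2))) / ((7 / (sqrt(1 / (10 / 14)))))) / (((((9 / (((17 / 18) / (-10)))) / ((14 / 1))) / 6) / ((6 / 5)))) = -187 * sqrt(35) / 4500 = -0.25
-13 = -13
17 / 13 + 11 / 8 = 279 / 104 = 2.68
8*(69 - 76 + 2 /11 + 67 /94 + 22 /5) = -35268 /2585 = -13.64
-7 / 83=-0.08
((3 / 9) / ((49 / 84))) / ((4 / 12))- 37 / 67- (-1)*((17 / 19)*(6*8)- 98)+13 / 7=-463670 / 8911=-52.03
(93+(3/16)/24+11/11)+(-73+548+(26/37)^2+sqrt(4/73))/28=sqrt(73)/1022+19448953/175232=111.00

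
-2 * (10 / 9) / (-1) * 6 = 40 / 3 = 13.33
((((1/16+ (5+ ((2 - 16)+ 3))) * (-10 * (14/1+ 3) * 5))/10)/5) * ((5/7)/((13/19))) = 153425/1456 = 105.37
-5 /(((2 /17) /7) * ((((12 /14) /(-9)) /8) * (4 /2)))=12495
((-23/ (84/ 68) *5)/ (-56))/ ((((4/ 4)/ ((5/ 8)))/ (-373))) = -3646075/ 9408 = -387.55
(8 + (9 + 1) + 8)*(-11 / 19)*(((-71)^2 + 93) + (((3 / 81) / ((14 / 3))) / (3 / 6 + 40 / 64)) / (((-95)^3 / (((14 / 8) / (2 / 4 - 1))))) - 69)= -100600772951822 / 1319500125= -76241.58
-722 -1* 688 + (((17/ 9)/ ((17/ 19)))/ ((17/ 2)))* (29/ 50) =-5392699/ 3825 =-1409.86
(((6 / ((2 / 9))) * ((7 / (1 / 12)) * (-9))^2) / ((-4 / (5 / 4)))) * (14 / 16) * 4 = -33756345 / 2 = -16878172.50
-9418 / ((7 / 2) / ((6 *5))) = -565080 / 7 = -80725.71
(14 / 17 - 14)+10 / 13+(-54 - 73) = -30809 / 221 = -139.41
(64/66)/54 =16/891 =0.02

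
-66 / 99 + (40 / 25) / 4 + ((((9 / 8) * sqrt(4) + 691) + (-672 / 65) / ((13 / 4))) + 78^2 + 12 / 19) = 261032485 / 38532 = 6774.43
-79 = -79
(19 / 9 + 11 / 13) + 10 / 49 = 18124 / 5733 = 3.16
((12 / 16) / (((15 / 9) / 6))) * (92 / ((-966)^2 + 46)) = 27 / 101435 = 0.00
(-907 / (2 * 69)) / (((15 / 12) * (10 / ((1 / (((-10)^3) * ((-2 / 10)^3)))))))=-0.07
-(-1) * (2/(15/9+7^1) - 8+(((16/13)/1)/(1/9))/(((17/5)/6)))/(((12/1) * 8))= 2603/21216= 0.12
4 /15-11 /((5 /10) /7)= -2306 /15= -153.73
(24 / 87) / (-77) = -8 / 2233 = -0.00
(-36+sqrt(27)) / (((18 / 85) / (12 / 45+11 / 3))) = -2006 / 3+1003 * sqrt(3) / 18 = -572.15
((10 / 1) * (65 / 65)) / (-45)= -2 / 9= -0.22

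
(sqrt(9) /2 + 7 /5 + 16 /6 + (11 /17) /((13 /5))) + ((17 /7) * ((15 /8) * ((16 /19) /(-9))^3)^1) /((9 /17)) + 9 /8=6435936675451 /928239170040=6.93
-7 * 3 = -21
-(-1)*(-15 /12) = -5 /4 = -1.25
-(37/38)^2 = -1369/1444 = -0.95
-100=-100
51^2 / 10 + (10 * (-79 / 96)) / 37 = 2307713 / 8880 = 259.88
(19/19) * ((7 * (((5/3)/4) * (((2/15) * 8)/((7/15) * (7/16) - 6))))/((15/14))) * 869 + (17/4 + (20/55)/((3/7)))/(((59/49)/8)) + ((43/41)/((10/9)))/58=-77568708836603/193208481180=-401.48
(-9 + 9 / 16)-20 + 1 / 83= -37749 / 1328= -28.43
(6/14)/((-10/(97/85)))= -291/5950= -0.05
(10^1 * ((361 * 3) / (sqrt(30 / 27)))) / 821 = 3249 * sqrt(10) / 821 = 12.51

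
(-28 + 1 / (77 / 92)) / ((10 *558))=-172 / 35805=-0.00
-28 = -28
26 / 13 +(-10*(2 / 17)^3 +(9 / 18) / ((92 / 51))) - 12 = -8804077 / 903992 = -9.74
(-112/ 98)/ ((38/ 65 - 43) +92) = -520/ 22561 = -0.02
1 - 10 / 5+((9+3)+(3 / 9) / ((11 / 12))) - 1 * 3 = 92 / 11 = 8.36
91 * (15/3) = 455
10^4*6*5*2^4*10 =48000000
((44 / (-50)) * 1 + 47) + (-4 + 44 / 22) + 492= 13403 / 25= 536.12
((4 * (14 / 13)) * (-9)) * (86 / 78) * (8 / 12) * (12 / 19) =-57792 / 3211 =-18.00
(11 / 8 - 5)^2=841 / 64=13.14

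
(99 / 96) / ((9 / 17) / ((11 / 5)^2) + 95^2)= 67881 / 594068800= 0.00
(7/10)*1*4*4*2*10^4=224000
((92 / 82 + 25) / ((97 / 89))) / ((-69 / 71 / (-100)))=225588300 / 91471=2466.23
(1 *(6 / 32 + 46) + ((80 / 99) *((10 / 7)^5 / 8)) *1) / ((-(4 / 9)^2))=-11210552343 / 47328512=-236.87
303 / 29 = 10.45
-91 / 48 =-1.90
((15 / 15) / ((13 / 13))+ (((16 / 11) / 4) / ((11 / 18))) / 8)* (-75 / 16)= -4875 / 968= -5.04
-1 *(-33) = 33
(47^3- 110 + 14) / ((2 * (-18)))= -103727 / 36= -2881.31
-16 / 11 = -1.45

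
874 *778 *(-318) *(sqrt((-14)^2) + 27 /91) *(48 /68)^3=-486115181388288 /447083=-1087304105.48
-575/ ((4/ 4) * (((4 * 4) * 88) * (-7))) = 575/ 9856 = 0.06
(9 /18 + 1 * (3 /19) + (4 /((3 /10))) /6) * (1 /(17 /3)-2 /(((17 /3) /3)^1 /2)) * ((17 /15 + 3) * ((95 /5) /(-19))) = 67177 /2907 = 23.11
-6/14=-3/7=-0.43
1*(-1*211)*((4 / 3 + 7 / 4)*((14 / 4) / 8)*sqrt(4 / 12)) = -54649*sqrt(3) / 576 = -164.33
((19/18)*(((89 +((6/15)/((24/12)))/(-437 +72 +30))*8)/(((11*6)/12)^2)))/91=0.27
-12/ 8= -3/ 2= -1.50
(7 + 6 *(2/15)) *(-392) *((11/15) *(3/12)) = -14014/25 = -560.56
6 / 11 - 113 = -112.45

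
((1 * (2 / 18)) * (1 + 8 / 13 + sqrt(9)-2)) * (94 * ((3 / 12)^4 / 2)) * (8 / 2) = 799 / 3744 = 0.21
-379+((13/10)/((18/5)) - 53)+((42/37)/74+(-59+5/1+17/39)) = -310855847/640692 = -485.19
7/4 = 1.75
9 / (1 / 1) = 9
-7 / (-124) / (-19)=-7 / 2356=-0.00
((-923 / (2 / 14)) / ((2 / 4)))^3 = -2157690801448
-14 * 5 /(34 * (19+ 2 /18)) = -315 /2924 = -0.11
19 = 19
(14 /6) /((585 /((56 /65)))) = 392 /114075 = 0.00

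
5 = 5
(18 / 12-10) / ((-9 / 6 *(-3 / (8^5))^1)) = -557056 / 9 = -61895.11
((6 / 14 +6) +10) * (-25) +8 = -2819 / 7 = -402.71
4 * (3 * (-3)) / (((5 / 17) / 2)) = -1224 / 5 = -244.80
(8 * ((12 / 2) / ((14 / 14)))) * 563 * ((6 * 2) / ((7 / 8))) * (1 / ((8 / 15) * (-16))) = -304020 / 7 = -43431.43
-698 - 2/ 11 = -7680/ 11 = -698.18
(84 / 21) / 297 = 0.01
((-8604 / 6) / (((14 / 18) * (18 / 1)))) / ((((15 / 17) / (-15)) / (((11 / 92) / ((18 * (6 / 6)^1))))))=44693 / 3864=11.57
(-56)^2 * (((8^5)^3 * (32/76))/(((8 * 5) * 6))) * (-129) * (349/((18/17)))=-7037342229177693110272/855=-8230809624769231707.92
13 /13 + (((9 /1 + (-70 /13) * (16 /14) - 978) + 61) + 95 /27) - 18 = -325600 /351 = -927.64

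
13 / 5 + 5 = 38 / 5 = 7.60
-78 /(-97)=78 /97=0.80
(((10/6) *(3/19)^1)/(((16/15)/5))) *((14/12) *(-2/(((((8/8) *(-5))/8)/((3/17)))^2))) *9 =-11340/5491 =-2.07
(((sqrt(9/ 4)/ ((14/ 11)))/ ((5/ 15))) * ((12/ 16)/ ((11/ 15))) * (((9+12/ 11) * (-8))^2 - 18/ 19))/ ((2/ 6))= 9100445985/ 128744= 70686.37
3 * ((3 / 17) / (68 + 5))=9 / 1241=0.01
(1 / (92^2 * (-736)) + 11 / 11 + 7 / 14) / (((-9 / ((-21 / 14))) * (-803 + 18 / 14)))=-65409785 / 209759858688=-0.00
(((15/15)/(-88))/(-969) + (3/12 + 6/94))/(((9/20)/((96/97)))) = 100624720/145783143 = 0.69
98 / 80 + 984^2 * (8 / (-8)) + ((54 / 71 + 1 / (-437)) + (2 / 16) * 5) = -968253.39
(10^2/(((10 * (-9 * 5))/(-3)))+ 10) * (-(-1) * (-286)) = -9152/3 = -3050.67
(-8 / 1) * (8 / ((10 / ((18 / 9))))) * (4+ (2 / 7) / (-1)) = -1664 / 35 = -47.54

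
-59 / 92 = -0.64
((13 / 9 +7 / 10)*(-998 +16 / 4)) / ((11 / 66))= -191842 / 15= -12789.47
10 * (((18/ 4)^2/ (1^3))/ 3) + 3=141/ 2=70.50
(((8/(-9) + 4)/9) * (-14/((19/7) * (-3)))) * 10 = 27440/4617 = 5.94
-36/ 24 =-3/ 2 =-1.50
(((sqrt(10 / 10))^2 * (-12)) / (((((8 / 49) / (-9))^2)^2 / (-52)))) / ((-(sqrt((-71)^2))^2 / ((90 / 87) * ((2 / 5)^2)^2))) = -4425274545237 / 146189000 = -30270.91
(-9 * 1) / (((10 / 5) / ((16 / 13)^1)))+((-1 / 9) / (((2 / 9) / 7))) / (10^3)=-144091 / 26000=-5.54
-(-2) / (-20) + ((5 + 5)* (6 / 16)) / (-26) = -127 / 520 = -0.24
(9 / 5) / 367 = 9 / 1835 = 0.00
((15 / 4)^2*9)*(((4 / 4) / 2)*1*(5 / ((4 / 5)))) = 50625 / 128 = 395.51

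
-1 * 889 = -889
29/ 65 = 0.45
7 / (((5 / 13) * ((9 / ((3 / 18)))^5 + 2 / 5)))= 0.00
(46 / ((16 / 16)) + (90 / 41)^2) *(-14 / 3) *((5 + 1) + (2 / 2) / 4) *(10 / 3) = -74747750 / 15129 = -4940.69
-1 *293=-293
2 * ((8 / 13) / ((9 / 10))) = 160 / 117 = 1.37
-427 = -427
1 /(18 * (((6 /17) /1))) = 17 /108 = 0.16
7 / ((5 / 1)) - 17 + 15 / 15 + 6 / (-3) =-83 / 5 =-16.60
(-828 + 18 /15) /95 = -4134 /475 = -8.70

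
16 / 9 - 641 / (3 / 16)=-30752 / 9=-3416.89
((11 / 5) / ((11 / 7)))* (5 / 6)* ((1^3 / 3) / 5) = 7 / 90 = 0.08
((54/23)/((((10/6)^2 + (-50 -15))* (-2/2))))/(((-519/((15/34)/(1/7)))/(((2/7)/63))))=-27/26516056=-0.00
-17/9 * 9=-17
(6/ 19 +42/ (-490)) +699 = 464988/ 665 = 699.23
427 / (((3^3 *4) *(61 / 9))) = 7 / 12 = 0.58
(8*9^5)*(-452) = -213521184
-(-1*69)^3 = 328509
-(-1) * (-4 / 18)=-0.22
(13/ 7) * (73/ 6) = 949/ 42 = 22.60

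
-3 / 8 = -0.38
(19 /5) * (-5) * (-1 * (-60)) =-1140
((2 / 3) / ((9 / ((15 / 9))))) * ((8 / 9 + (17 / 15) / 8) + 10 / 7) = 6197 / 20412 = 0.30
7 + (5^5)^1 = 3132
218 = 218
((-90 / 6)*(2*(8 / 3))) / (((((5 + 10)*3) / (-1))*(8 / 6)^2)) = 1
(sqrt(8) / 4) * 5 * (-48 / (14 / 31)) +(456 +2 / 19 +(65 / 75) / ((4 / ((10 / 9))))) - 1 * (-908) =1399819 / 1026 - 1860 * sqrt(2) / 7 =988.57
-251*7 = -1757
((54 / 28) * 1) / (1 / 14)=27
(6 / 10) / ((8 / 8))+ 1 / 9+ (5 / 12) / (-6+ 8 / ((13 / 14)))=5327 / 6120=0.87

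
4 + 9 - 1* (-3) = 16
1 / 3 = 0.33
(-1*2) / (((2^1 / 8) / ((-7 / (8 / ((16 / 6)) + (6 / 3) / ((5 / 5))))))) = 56 / 5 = 11.20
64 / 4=16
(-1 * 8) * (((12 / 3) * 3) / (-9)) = 32 / 3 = 10.67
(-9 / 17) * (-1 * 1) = 9 / 17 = 0.53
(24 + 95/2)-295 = -447/2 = -223.50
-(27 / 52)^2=-729 / 2704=-0.27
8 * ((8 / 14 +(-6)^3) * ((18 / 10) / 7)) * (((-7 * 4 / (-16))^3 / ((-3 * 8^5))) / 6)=0.00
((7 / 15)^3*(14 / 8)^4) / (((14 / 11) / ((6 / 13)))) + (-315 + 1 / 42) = -8245837027 / 26208000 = -314.63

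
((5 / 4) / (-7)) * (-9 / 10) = 9 / 56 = 0.16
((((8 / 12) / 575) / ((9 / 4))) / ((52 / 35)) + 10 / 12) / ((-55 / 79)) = -5316937 / 4440150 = -1.20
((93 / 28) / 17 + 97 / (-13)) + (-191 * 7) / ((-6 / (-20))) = -82868449 / 18564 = -4463.93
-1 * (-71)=71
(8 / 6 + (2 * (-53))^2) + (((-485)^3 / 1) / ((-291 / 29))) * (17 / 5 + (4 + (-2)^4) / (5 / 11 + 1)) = 779972641 / 4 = 194993160.25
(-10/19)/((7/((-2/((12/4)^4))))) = 20/10773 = 0.00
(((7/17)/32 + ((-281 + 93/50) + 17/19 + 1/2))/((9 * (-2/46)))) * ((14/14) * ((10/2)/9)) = 394.31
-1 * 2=-2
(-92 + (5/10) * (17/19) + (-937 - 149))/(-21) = 44747/798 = 56.07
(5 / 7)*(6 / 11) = 0.39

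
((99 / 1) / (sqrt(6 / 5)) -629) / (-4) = 134.66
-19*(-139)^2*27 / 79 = -9911673 / 79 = -125464.22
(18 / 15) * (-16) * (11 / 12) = -88 / 5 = -17.60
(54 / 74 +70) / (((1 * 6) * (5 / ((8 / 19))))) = 10468 / 10545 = 0.99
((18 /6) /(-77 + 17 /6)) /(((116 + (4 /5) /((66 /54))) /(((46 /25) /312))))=-759 /371165600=-0.00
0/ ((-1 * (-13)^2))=0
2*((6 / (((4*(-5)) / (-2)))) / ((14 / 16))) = 1.37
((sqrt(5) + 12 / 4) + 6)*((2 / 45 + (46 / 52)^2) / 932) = 25157*sqrt(5) / 28351440 + 25157 / 3150160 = 0.01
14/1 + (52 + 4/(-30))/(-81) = 16232/1215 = 13.36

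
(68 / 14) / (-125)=-34 / 875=-0.04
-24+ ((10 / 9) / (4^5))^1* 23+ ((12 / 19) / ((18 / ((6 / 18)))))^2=-358937725 / 14971392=-23.97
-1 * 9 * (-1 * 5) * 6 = 270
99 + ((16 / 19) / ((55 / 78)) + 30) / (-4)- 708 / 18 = 325213 / 6270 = 51.87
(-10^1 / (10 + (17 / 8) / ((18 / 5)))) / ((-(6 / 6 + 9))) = 144 / 1525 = 0.09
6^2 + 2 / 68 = 1225 / 34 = 36.03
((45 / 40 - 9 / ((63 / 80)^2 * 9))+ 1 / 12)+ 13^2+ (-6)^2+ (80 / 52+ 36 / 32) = 10693958 / 51597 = 207.26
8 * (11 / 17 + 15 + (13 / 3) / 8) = 6605 / 51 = 129.51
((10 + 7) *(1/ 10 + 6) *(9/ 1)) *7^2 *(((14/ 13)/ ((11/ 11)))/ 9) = 355691/ 65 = 5472.17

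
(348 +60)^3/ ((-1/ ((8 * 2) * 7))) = -7606738944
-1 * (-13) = 13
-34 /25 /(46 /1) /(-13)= 0.00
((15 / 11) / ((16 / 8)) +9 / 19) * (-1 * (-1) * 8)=1932 / 209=9.24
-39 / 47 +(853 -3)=849.17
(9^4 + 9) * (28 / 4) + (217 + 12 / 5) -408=229007 / 5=45801.40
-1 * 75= -75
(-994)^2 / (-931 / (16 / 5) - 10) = -15808576 / 4815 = -3283.19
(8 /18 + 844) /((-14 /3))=-3800 /21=-180.95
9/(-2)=-9/2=-4.50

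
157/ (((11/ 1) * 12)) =157/ 132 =1.19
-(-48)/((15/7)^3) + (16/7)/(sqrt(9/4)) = 6.40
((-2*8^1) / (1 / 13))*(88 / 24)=-2288 / 3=-762.67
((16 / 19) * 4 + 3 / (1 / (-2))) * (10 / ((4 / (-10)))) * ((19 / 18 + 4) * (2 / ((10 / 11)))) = 125125 / 171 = 731.73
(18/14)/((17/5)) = 45/119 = 0.38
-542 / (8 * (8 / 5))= -42.34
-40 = -40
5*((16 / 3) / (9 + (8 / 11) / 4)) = 880 / 303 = 2.90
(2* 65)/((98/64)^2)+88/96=1623851/28812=56.36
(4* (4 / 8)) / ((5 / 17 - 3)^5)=-1419857 / 102981488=-0.01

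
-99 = -99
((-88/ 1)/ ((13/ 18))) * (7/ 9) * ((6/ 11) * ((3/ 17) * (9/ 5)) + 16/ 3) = -1729952/ 3315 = -521.86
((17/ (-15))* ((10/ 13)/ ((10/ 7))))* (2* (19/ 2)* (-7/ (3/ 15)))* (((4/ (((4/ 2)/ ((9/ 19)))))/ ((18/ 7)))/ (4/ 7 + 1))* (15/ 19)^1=204085/ 2717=75.11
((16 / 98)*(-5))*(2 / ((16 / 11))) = -1.12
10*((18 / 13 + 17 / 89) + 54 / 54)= 29800 / 1157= 25.76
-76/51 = -1.49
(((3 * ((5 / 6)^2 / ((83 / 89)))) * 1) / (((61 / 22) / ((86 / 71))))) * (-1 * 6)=-2104850 / 359473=-5.86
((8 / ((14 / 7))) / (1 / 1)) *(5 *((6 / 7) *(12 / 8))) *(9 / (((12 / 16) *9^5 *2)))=40 / 15309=0.00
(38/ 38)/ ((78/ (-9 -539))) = -274/ 39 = -7.03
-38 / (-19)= 2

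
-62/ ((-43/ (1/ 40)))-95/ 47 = -80243/ 40420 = -1.99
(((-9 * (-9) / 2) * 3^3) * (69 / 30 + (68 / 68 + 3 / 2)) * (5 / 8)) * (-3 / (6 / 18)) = -29524.50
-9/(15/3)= -9/5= -1.80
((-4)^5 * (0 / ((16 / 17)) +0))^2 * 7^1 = 0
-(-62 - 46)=108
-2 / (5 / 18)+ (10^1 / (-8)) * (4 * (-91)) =2239 / 5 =447.80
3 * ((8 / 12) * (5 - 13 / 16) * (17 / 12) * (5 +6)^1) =12529 / 96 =130.51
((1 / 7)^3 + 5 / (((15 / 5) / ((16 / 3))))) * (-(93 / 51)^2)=-26378489 / 892143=-29.57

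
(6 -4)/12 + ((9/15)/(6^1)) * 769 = 1156/15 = 77.07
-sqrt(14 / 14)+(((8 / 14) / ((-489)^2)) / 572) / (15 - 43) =-6702083389 / 6702083388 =-1.00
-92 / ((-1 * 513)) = 92 / 513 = 0.18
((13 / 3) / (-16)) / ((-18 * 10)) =13 / 8640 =0.00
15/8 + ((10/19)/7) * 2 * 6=2955/1064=2.78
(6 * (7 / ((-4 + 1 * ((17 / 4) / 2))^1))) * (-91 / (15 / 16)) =163072 / 75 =2174.29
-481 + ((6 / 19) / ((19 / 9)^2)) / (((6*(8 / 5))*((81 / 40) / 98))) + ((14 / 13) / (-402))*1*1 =-480.65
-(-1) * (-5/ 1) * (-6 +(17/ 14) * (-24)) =1230/ 7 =175.71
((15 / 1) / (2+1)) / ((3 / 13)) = 65 / 3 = 21.67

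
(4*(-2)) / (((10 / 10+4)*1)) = -8 / 5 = -1.60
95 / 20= 19 / 4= 4.75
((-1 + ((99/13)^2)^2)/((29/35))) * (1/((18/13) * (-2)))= -1465.38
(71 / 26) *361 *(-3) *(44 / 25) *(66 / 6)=-18608106 / 325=-57255.71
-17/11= -1.55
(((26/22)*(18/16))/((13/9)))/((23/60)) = 1215/506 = 2.40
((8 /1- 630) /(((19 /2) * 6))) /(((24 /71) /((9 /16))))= -22081 /1216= -18.16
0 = 0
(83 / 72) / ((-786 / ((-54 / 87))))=83 / 91176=0.00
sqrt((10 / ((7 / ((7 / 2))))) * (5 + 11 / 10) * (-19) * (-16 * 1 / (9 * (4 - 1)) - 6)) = sqrt(309453) / 9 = 61.81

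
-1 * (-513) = 513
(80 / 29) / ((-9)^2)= 0.03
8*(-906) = -7248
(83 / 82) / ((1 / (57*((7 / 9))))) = 11039 / 246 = 44.87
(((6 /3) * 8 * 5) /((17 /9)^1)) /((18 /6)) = 240 /17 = 14.12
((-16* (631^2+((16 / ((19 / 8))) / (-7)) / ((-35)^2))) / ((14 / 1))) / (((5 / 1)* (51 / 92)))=-47744600266592 / 290821125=-164171.71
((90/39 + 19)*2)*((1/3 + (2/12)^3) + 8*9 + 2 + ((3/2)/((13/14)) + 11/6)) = 60503725/18252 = 3314.91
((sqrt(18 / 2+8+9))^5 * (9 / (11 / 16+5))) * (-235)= -1759680 * sqrt(26) / 7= -1281806.09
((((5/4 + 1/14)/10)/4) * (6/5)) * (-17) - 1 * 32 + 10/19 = -1710253/53200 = -32.15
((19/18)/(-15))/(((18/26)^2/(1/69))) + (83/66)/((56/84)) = 1.88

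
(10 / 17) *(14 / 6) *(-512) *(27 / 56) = -5760 / 17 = -338.82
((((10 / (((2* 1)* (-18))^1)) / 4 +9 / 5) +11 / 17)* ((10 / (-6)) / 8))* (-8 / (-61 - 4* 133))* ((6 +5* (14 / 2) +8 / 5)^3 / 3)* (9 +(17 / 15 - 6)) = -711.78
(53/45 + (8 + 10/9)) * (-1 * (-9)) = 463/5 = 92.60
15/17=0.88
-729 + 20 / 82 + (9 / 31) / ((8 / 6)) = -3703889 / 5084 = -728.54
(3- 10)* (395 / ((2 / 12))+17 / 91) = -16591.31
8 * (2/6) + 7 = 29/3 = 9.67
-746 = -746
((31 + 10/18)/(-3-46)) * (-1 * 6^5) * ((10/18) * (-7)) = -136320/7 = -19474.29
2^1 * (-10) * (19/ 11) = -380/ 11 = -34.55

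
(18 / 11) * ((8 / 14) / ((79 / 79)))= 72 / 77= 0.94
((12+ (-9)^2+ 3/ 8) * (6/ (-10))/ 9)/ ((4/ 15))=-747/ 32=-23.34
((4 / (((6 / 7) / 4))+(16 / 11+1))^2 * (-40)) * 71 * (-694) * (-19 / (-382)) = 43732643.01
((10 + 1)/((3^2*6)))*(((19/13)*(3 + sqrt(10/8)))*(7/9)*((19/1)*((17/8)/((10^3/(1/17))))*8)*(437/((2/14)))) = 85031023*sqrt(5)/12636000 + 85031023/2106000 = 55.42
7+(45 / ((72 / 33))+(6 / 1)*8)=605 / 8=75.62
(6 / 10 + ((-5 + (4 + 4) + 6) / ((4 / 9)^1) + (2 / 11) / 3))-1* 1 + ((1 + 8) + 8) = 24361 / 660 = 36.91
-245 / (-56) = 35 / 8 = 4.38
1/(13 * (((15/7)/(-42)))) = -98/65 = -1.51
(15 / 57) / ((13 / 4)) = 20 / 247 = 0.08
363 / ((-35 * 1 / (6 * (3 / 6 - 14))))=29403 / 35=840.09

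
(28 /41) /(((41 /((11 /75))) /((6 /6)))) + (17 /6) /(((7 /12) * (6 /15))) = 10718531 /882525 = 12.15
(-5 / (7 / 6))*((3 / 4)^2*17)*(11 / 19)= -25245 / 1064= -23.73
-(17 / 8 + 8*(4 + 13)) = -1105 / 8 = -138.12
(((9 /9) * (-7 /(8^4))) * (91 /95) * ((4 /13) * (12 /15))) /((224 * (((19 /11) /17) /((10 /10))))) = -0.00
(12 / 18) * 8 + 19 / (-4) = 7 / 12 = 0.58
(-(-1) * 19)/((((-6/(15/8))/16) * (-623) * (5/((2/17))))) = 38/10591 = 0.00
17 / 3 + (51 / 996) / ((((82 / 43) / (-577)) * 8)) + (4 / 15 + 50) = 176400683 / 3266880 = 54.00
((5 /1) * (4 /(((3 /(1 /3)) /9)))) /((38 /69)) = 690 /19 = 36.32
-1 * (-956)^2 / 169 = -5407.91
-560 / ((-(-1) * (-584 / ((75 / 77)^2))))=56250 / 61831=0.91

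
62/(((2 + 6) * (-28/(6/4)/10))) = -465/112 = -4.15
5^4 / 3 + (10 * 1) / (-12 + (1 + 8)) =205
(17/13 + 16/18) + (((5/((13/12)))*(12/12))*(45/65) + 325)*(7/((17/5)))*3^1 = 2029.28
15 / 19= 0.79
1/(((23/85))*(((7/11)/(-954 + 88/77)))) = -271150/49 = -5533.67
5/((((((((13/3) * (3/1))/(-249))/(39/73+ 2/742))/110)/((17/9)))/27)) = -101567871900/352079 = -288480.35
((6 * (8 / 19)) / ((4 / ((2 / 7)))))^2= 576 / 17689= 0.03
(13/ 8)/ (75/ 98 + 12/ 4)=637/ 1476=0.43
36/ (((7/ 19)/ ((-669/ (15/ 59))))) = -8999388/ 35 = -257125.37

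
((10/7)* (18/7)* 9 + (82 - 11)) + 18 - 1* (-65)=9166/49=187.06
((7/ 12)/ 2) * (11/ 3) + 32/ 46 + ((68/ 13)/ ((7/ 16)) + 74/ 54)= 15.09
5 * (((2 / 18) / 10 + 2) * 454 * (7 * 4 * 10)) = 11504360 / 9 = 1278262.22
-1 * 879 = -879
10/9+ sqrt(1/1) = 19/9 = 2.11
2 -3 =-1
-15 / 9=-5 / 3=-1.67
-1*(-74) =74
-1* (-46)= 46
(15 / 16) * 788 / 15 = 49.25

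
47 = 47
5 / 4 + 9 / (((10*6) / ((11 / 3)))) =9 / 5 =1.80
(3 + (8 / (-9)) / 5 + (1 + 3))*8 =2456 / 45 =54.58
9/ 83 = 0.11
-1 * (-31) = 31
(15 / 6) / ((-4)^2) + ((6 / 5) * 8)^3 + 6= 3563569 / 4000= 890.89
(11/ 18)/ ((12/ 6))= 11/ 36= 0.31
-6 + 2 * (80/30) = -2/3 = -0.67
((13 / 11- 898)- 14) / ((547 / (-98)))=981862 / 6017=163.18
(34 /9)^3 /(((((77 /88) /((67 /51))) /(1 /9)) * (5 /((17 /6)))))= 10533472 /2066715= 5.10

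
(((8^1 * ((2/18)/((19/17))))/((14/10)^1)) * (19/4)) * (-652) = -110840/63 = -1759.37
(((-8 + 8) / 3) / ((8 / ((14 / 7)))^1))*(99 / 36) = 0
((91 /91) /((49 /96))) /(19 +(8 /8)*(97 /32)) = 1024 /11515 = 0.09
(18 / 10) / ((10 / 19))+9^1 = 621 / 50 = 12.42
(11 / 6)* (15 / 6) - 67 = -749 / 12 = -62.42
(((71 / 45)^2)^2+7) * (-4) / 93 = -216464224 / 381358125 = -0.57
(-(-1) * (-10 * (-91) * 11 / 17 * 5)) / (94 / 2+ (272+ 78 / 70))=875875 / 95234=9.20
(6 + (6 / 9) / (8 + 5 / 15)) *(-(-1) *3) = 456 / 25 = 18.24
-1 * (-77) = 77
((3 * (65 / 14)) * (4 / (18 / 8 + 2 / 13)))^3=66725807616 / 5359375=12450.30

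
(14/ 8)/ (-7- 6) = -7/ 52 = -0.13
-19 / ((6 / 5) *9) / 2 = -0.88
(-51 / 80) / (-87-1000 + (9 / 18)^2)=17 / 28980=0.00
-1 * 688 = -688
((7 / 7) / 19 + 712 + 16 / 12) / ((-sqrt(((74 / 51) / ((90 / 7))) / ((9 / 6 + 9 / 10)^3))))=-11304* sqrt(4403) / 95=-7895.56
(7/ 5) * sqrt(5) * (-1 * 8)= -25.04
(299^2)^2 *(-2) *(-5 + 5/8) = 279738858035/4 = 69934714508.75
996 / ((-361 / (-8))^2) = 63744 / 130321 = 0.49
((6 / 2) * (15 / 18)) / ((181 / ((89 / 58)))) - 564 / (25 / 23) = -272348987 / 524900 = -518.86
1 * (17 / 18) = 17 / 18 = 0.94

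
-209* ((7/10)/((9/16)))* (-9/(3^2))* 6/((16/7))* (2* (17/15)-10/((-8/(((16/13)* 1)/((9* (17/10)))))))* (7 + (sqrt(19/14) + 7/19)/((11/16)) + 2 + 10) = 25048688* sqrt(266)/149175 + 1569992438/49725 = 34312.11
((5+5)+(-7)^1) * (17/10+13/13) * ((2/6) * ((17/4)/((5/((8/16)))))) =459/400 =1.15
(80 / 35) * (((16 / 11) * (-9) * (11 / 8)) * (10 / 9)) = -320 / 7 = -45.71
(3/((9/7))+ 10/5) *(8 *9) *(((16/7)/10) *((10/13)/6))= 64/7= 9.14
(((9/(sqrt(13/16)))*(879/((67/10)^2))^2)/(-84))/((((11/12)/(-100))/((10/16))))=17384422500000*sqrt(13)/20171272121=3107.41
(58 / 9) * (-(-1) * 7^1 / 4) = 203 / 18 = 11.28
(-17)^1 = -17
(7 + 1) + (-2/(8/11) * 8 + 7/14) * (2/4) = -11/4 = -2.75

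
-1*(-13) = 13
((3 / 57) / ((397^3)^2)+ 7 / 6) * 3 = 520708517297731363 / 148773862085066102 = 3.50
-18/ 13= -1.38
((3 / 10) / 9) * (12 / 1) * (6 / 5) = 0.48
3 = 3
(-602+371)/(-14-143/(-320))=73920/4337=17.04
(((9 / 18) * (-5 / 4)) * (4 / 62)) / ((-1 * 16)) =5 / 1984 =0.00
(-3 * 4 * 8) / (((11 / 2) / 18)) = -3456 / 11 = -314.18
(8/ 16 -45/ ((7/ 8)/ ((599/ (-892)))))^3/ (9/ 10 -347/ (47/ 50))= -307534278899035135/ 2633346811068148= -116.78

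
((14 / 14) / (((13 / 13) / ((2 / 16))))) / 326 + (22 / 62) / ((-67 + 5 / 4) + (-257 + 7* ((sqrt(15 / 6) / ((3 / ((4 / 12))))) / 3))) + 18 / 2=884008724548679 / 98231006318672 - 16632* sqrt(10) / 37665263159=9.00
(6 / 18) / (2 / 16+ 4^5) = 8 / 24579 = 0.00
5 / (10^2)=0.05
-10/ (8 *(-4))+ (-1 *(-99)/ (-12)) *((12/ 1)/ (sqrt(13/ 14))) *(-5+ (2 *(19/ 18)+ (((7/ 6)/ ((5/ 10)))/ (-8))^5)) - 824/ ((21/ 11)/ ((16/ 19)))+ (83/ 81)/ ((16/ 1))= -7823183/ 21546+ 253219373 *sqrt(182)/ 11501568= -66.08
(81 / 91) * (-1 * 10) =-8.90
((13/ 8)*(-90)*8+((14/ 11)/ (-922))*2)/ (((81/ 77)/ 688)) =-28573732544/ 37341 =-765210.69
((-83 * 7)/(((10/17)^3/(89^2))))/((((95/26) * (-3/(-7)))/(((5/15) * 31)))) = -63783154762873/427500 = -149200362.02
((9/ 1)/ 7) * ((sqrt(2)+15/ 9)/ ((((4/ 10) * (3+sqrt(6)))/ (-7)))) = -12.72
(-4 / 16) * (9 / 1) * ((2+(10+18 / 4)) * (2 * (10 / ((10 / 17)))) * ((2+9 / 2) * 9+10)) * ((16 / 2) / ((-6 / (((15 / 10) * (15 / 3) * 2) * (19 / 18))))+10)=1921425 / 2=960712.50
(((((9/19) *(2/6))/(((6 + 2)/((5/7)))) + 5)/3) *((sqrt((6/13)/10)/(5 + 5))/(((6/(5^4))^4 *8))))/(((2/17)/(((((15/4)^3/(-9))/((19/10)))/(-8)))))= 345973968505859375 *sqrt(195)/2790188384256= 1731518.76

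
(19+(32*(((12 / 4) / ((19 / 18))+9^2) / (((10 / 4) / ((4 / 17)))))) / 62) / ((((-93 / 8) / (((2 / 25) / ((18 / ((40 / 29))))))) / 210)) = -1035004544 / 405075915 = -2.56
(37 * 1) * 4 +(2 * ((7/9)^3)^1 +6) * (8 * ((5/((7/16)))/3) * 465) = 502707244/5103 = 98512.10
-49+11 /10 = -479 /10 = -47.90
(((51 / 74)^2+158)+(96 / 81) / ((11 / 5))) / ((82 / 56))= 1810308031 / 16670313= 108.59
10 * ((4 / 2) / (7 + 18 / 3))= 20 / 13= 1.54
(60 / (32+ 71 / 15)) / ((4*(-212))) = -225 / 116812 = -0.00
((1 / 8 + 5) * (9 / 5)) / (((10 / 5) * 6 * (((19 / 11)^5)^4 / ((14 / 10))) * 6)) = 193079248545644722640687 / 60143957532073533109368961600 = 0.00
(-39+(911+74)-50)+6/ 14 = 6275/ 7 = 896.43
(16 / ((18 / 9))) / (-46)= -4 / 23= -0.17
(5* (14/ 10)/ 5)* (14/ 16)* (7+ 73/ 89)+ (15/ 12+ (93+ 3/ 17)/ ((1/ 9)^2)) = 228708829/ 30260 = 7558.12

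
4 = 4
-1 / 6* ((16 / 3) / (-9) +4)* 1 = -46 / 81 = -0.57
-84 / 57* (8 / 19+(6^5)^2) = -32168005856 / 361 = -89108049.46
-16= -16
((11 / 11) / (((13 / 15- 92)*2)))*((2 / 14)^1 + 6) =-645 / 19138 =-0.03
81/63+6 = 7.29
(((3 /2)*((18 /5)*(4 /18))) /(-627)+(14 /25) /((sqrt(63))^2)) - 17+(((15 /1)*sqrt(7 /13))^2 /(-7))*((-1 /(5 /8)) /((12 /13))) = 611653 /47025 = 13.01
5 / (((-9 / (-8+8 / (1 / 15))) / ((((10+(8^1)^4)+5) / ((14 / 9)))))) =-164440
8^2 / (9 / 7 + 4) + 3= 15.11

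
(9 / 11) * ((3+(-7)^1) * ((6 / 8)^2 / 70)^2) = -729 / 3449600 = -0.00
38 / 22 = 19 / 11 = 1.73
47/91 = 0.52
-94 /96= -47 /48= -0.98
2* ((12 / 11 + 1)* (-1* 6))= -276 / 11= -25.09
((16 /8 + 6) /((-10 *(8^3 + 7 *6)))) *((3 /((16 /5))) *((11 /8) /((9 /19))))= -209 /53184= -0.00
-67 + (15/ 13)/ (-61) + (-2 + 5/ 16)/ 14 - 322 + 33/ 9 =-205416905/ 532896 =-385.47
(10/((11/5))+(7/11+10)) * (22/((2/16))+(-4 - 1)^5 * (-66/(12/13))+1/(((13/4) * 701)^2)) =6202506479052365/1827028918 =3394859.50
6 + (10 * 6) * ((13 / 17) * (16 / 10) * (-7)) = -8634 / 17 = -507.88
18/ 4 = 9/ 2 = 4.50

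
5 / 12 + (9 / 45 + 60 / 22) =2207 / 660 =3.34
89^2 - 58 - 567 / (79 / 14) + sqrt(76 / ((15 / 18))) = 2 * sqrt(570) / 5 + 613239 / 79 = 7772.07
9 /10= 0.90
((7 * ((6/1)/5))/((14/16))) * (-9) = -432/5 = -86.40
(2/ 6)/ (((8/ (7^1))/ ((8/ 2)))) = 7/ 6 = 1.17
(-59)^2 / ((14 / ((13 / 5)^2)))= 588289 / 350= 1680.83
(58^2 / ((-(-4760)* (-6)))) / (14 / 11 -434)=9251 / 33986400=0.00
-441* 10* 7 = -30870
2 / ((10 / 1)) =1 / 5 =0.20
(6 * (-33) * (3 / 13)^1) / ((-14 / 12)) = 3564 / 91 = 39.16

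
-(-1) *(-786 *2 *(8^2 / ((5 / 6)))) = -603648 / 5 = -120729.60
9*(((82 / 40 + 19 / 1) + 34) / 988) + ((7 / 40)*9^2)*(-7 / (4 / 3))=-2921211 / 39520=-73.92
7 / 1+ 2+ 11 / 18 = 173 / 18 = 9.61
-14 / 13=-1.08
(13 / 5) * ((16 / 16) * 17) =221 / 5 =44.20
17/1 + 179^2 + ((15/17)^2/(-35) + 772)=66415045/2023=32829.98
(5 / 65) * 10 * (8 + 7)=150 / 13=11.54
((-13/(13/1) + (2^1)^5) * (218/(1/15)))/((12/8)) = 67580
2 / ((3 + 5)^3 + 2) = 1 / 257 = 0.00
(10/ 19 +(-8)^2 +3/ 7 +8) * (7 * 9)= 87327/ 19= 4596.16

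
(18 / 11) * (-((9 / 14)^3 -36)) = 882495 / 15092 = 58.47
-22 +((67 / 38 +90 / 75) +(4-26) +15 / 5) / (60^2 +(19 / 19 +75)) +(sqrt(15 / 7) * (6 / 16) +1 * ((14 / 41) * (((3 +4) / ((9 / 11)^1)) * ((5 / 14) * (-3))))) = -2159252821 / 85908120 +3 * sqrt(105) / 56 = -24.59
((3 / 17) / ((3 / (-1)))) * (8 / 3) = -8 / 51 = -0.16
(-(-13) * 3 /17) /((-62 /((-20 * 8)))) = 3120 /527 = 5.92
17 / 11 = 1.55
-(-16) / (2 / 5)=40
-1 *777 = -777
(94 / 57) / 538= 0.00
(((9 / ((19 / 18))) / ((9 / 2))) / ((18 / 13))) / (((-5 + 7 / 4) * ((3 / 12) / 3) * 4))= -24 / 19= -1.26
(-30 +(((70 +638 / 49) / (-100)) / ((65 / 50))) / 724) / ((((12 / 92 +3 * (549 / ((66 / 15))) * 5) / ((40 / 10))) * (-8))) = 2917099867 / 363989170090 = 0.01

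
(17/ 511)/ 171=17/ 87381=0.00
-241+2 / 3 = -721 / 3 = -240.33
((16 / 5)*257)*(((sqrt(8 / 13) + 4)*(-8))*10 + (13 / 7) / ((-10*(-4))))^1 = -46047718 / 175 - 131584*sqrt(26) / 13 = -314741.31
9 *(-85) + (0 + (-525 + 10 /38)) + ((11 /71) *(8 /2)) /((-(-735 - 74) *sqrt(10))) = -24505 /19 + 22 *sqrt(10) /287195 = -1289.74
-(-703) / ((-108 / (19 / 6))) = -13357 / 648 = -20.61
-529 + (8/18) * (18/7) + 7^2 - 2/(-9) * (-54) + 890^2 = 5541264/7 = 791609.14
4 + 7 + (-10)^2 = 111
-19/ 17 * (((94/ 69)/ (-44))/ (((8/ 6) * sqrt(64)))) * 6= 2679/ 137632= 0.02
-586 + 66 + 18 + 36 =-466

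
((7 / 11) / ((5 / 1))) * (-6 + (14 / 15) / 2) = -581 / 825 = -0.70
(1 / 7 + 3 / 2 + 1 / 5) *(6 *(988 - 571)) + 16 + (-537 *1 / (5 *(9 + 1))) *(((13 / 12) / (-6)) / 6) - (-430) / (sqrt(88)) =215 *sqrt(22) / 22 + 233208449 / 50400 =4672.99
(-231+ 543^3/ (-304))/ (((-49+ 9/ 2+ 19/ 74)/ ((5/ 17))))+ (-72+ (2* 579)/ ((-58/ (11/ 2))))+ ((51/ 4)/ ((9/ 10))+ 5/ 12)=2454905495165/ 736021392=3335.37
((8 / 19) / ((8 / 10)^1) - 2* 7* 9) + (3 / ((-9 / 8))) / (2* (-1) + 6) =-7190 / 57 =-126.14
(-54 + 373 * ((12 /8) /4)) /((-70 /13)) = -8931 /560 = -15.95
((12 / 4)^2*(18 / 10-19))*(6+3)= -6966 / 5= -1393.20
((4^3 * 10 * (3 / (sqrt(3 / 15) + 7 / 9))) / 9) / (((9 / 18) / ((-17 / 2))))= -285600 / 41 + 73440 * sqrt(5) / 41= -2960.57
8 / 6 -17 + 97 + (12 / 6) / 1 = 250 / 3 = 83.33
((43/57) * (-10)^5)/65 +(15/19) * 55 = -827825/741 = -1117.17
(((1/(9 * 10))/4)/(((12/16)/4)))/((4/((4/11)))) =2/1485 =0.00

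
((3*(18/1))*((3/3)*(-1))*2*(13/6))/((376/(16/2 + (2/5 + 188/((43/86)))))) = -112437/470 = -239.23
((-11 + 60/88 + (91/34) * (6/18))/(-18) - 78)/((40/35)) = -1369123/20196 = -67.79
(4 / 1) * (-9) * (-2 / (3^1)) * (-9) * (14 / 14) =-216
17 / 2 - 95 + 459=372.50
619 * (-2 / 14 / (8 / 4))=-619 / 14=-44.21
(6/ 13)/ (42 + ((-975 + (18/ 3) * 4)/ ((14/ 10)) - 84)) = -14/ 21879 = -0.00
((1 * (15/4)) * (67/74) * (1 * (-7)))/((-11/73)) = 513555/3256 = 157.73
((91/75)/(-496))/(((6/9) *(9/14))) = -637/111600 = -0.01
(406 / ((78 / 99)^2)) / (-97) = -221067 / 32786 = -6.74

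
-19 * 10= -190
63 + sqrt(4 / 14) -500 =-437 + sqrt(14) / 7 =-436.47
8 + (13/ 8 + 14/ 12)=259/ 24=10.79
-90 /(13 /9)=-810 /13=-62.31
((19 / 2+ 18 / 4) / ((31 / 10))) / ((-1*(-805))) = 4 / 713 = 0.01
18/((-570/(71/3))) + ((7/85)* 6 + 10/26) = 2758/20995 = 0.13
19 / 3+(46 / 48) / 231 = 35135 / 5544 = 6.34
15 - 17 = -2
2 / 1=2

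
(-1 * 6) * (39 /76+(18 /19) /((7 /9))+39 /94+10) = -911103 /12502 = -72.88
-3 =-3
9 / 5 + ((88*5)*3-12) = 6549 / 5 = 1309.80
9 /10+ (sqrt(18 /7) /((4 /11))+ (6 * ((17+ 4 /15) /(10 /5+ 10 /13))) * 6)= 33 * sqrt(14) /28+ 6761 /30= 229.78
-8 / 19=-0.42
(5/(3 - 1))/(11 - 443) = -0.01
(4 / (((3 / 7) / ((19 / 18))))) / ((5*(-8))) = -133 / 540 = -0.25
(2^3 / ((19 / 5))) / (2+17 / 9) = 72 / 133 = 0.54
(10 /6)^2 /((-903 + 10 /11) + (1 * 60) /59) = -16225 /5263173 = -0.00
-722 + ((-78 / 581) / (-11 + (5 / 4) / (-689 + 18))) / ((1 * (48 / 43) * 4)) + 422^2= 24343075345793 / 137250792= 177362.00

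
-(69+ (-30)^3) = 26931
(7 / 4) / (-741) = -7 / 2964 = -0.00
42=42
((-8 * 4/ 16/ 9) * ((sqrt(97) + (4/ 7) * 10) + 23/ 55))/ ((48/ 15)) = -1.11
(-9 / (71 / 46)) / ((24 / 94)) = -3243 / 142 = -22.84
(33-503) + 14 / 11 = -5156 / 11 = -468.73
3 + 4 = 7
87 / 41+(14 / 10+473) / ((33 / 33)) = 97687 / 205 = 476.52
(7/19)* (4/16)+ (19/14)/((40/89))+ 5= 86309/10640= 8.11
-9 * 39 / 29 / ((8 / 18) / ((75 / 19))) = -236925 / 2204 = -107.50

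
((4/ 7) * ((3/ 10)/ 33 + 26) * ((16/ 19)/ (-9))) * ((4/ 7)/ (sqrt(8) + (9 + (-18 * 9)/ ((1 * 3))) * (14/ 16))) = 46874624 * sqrt(2)/ 45491392485 + 2929664/ 144417119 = 0.02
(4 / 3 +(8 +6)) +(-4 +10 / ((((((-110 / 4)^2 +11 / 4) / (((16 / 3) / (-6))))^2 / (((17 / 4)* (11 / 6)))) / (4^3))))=144316774 / 12726153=11.34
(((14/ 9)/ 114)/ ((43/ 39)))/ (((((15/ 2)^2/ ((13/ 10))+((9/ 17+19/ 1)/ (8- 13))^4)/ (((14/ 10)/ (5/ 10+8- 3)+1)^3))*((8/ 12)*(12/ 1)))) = 18032469124215/ 1629436665879341308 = 0.00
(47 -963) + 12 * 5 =-856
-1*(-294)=294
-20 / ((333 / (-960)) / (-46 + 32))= -807.21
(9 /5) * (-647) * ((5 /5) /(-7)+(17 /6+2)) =-382377 /70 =-5462.53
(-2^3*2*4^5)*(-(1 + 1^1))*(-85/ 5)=-557056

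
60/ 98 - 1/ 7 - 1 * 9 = -418/ 49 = -8.53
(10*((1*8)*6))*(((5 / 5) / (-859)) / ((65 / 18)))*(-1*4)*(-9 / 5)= -62208 / 55835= -1.11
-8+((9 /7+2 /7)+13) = 46 /7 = 6.57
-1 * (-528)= 528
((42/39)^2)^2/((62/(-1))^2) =0.00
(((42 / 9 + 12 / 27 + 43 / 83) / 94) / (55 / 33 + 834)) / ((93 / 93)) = 4205 / 58678842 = 0.00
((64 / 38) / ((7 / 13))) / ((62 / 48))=9984 / 4123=2.42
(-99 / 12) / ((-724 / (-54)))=-891 / 1448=-0.62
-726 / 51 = -242 / 17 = -14.24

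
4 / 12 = 1 / 3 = 0.33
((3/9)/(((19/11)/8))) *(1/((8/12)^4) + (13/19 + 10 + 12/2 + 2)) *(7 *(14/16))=3891041/17328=224.55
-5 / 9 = -0.56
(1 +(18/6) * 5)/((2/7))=56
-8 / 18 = -4 / 9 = -0.44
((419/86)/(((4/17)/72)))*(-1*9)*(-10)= 5769630/43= 134177.44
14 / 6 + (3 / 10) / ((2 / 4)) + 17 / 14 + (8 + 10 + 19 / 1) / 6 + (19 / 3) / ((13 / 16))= 24719 / 1365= 18.11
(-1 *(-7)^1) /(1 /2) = 14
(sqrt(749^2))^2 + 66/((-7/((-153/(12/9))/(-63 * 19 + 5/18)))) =84591521464/150787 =561000.10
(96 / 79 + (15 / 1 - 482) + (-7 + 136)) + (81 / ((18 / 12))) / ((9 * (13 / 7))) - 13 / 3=-1041031 / 3081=-337.89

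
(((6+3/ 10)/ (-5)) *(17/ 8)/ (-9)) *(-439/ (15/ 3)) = -52241/ 2000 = -26.12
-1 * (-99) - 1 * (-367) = 466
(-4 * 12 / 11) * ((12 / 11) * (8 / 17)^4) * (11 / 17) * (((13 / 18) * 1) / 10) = -851968 / 78092135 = -0.01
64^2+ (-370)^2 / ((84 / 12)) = 165572 / 7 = 23653.14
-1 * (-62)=62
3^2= 9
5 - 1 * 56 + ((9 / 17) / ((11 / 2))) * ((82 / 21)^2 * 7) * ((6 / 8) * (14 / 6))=-6175 / 187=-33.02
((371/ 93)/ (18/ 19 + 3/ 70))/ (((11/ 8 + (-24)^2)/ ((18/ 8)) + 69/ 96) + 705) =2255680/ 538821137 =0.00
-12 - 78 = -90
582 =582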